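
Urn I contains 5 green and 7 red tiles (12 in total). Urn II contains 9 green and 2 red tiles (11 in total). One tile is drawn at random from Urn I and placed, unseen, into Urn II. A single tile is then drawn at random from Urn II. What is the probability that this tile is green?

Condition on how many of the transferred tiles are green (from Urn I: 5 green of 12; then Urn II has 12 total).
  0 green: C(5,0)C(7,1)/C(12,1) = 7/12; then P = 9/12
  1 green: C(5,1)C(7,0)/C(12,1) = 5/12; then P = 10/12
P(green from Urn II) = 113/144 ≈ 0.7847.

113/144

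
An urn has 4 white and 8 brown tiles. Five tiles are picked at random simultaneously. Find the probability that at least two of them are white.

Sum the hypergeometric tail for j = 2,…,4 white tiles.
Favorable = C(4,2)·C(8,3) + C(4,3)·C(8,2) + C(4,4)·C(8,1) = 456; total = C(12,5) = 792.
P = 456/792 = 19/33 ≈ 0.5758.

19/33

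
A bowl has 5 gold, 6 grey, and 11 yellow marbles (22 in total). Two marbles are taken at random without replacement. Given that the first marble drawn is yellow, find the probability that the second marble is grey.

2/7

After removing 1 yellow, the bowl has 6 grey out of 21 remaining.
P(second is grey | given) = 6/21 = 2/7 ≈ 0.2857.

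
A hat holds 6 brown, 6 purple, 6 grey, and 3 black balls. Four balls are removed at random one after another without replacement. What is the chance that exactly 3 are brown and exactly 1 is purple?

8/399

Unordered draws without replacement: count favorable combinations over C(21,4).
Favorable = C(6,3) · C(6,1) · C(6,0) · C(3,0) = 120; total = C(21,4) = 5985.
P = 120/5985 = 8/399 ≈ 0.0201.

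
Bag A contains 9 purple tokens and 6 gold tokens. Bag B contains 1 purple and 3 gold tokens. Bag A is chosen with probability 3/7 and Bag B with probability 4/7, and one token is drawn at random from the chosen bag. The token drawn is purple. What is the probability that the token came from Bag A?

P(purple | Bag A) = 3/5; P(purple | Bag B) = 1/4.
P(purple) = 3/7·3/5 + 4/7·1/4 = 2/5.
By Bayes' rule, P(Bag A | purple) = 9/35 / 2/5 = 9/14 ≈ 0.6429.

9/14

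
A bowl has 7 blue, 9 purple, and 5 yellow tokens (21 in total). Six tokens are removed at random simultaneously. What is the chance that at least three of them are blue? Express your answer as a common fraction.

Sum the hypergeometric tail for j = 3,…,6 blue tokens.
Favorable = C(7,3)·C(14,3) + C(7,4)·C(14,2) + C(7,5)·C(14,1) + C(7,6)·C(14,0) = 16226; total = C(21,6) = 54264.
P = 16226/54264 = 61/204 ≈ 0.2990.

61/204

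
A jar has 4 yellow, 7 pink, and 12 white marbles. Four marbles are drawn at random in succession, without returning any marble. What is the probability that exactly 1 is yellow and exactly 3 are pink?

Unordered draws without replacement: count favorable combinations over C(23,4).
Favorable = C(4,1) · C(7,3) · C(12,0) = 140; total = C(23,4) = 8855.
P = 140/8855 = 4/253 ≈ 0.0158.

4/253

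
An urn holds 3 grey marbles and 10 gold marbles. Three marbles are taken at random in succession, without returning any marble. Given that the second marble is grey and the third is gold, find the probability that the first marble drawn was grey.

2/11

P(first=grey and the second marble is grey and the third is gold) = (3/13)·(2/12)·(10/11) = 5/143.
P(E) = Σ over first color = 5/143 + 45/286 = 5/26.
By Bayes, P(first=grey | E) = 5/143 / 5/26 = 2/11 ≈ 0.1818.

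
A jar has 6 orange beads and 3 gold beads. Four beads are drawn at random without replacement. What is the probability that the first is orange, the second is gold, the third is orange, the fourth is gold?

5/84

Multiply the conditional probability of each draw in order, without replacement, so each draw removes one from its color and from the total.
P = (6/9) · (3/8) · (5/7) · (2/6) = 5/84 ≈ 0.0595.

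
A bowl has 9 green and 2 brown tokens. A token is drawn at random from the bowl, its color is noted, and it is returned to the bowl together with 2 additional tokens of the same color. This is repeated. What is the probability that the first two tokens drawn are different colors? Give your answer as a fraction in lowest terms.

Either brown then green, or green then brown; after the first draw the total is 13.
P = (2/11)·(9/13) + (9/11)·(2/13) = 36/143 ≈ 0.2517.

36/143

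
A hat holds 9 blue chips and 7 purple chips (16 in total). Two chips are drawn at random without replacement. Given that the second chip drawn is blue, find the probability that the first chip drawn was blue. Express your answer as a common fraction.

P(first=blue and the second chip drawn is blue) = (9/16)·(8/15) = 3/10.
P(the second chip drawn is blue) = Σ over first color = 3/10 + 21/80 = 9/16.
By Bayes, P(first=blue | the second chip drawn is blue) = 3/10 / 9/16 = 8/15 ≈ 0.5333.

8/15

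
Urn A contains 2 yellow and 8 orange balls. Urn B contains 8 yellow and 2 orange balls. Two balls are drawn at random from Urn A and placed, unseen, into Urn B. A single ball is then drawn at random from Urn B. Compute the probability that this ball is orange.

Condition on how many of the transferred balls are orange (from Urn A: 8 orange of 10; then Urn B has 12 total).
  0 orange: C(8,0)C(2,2)/C(10,2) = 1/45; then P = 2/12
  1 orange: C(8,1)C(2,1)/C(10,2) = 16/45; then P = 3/12
  2 orange: C(8,2)C(2,0)/C(10,2) = 28/45; then P = 4/12
P(orange from Urn B) = 3/10 ≈ 0.3000.

3/10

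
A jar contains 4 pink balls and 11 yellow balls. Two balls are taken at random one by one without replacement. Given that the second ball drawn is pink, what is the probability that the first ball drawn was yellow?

P(first=yellow and the second ball drawn is pink) = (11/15)·(4/14) = 22/105.
P(the second ball drawn is pink) = Σ over first color = 2/35 + 22/105 = 4/15.
By Bayes, P(first=yellow | the second ball drawn is pink) = 22/105 / 4/15 = 11/14 ≈ 0.7857.

11/14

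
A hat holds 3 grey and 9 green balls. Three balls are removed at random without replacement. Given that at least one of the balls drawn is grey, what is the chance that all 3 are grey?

1/136

P(all 3 grey) = C(3,3)/C(12,3) = 1/220; P(at least one grey) = 1 − C(9,3)/C(12,3) = 34/55.
Since 'all 3 grey' ⊆ 'at least one grey', P(all 3 | at least one) = 1/220 / 34/55 = 1/136 ≈ 0.0074.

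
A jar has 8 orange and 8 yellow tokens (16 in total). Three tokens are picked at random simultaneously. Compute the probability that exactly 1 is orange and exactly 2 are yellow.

Unordered draws without replacement: count favorable combinations over C(16,3).
Favorable = C(8,1) · C(8,2) = 224; total = C(16,3) = 560.
P = 224/560 = 2/5 ≈ 0.4000.

2/5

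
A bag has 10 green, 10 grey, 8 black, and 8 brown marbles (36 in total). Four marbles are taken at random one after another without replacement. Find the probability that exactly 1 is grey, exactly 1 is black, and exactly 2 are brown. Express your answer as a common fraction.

64/1683

Unordered draws without replacement: count favorable combinations over C(36,4).
Favorable = C(10,0) · C(10,1) · C(8,1) · C(8,2) = 2240; total = C(36,4) = 58905.
P = 2240/58905 = 64/1683 ≈ 0.0380.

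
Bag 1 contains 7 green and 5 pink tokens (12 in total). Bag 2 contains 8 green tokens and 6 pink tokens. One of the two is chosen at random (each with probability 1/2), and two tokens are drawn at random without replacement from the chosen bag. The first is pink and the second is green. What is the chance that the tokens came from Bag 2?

P(E | Bag 1) = 35/132; P(E | Bag 2) = 24/91.
P(E) = 1/2·35/132 + 1/2·24/91 = 6353/24024.
By Bayes' rule, P(Bag 2 | E) = 12/91 / 6353/24024 = 3168/6353 ≈ 0.4987.

3168/6353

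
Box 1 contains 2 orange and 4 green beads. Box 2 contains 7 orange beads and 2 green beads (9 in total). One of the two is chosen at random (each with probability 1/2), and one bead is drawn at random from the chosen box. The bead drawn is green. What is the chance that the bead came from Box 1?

3/4

P(green | Box 1) = 2/3; P(green | Box 2) = 2/9.
P(green) = 1/2·2/3 + 1/2·2/9 = 4/9.
By Bayes' rule, P(Box 1 | green) = 1/3 / 4/9 = 3/4 ≈ 0.7500.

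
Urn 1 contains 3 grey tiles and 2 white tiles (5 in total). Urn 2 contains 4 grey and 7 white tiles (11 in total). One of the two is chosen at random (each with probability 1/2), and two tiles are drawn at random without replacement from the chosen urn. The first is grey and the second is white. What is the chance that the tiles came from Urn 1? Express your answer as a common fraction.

33/61

P(E | Urn 1) = 3/10; P(E | Urn 2) = 14/55.
P(E) = 1/2·3/10 + 1/2·14/55 = 61/220.
By Bayes' rule, P(Urn 1 | E) = 3/20 / 61/220 = 33/61 ≈ 0.5410.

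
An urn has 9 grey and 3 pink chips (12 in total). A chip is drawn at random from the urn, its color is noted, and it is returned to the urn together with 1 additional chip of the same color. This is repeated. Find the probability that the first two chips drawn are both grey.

After a grey draw the urn holds 10 grey out of 13.
P = (9/12)·(10/13) = 15/26 ≈ 0.5769.

15/26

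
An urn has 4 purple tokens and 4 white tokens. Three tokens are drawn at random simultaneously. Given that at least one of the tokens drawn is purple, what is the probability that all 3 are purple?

1/13

P(all 3 purple) = C(4,3)/C(8,3) = 1/14; P(at least one purple) = 1 − C(4,3)/C(8,3) = 13/14.
Since 'all 3 purple' ⊆ 'at least one purple', P(all 3 | at least one) = 1/14 / 13/14 = 1/13 ≈ 0.0769.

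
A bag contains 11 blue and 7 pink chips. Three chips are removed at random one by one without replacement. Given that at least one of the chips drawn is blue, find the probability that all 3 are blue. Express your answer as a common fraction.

15/71

P(all 3 blue) = C(11,3)/C(18,3) = 55/272; P(at least one blue) = 1 − C(7,3)/C(18,3) = 781/816.
Since 'all 3 blue' ⊆ 'at least one blue', P(all 3 | at least one) = 55/272 / 781/816 = 15/71 ≈ 0.2113.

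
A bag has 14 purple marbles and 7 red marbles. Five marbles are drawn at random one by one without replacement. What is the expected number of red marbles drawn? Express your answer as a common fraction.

By linearity of expectation, E[X] = Σ P(draw i is red); by symmetry each draw (even without replacement) has P(red) = 7/21.
E[X] = 5 · 7/21 = 5/3 ≈ 1.6667.

5/3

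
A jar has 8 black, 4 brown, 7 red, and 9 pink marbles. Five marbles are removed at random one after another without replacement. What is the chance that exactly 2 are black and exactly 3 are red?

7/702

Unordered draws without replacement: count favorable combinations over C(28,5).
Favorable = C(8,2) · C(4,0) · C(7,3) · C(9,0) = 980; total = C(28,5) = 98280.
P = 980/98280 = 7/702 ≈ 0.0100.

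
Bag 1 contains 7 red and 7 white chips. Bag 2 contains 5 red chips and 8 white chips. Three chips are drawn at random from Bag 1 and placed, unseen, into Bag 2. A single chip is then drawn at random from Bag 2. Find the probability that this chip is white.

Condition on how many of the transferred chips are white (from Bag 1: 7 white of 14; then Bag 2 has 16 total).
  0 white: C(7,0)C(7,3)/C(14,3) = 5/52; then P = 8/16
  1 white: C(7,1)C(7,2)/C(14,3) = 21/52; then P = 9/16
  2 white: C(7,2)C(7,1)/C(14,3) = 21/52; then P = 10/16
  3 white: C(7,3)C(7,0)/C(14,3) = 5/52; then P = 11/16
P(white from Bag 2) = 19/32 ≈ 0.5938.

19/32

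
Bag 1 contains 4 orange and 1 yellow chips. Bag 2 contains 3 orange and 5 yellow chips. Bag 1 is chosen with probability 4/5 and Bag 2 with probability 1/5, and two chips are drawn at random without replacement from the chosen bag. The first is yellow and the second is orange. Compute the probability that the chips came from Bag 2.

75/299

P(E | Bag 1) = 1/5; P(E | Bag 2) = 15/56.
P(E) = 4/5·1/5 + 1/5·15/56 = 299/1400.
By Bayes' rule, P(Bag 2 | E) = 3/56 / 299/1400 = 75/299 ≈ 0.2508.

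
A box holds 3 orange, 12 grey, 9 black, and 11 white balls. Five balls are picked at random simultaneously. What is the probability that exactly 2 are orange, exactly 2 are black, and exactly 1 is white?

27/7378

Unordered draws without replacement: count favorable combinations over C(35,5).
Favorable = C(3,2) · C(12,0) · C(9,2) · C(11,1) = 1188; total = C(35,5) = 324632.
P = 1188/324632 = 27/7378 ≈ 0.0037.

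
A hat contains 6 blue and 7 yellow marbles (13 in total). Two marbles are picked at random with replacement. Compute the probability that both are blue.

36/169

Multiply the conditional probability of each draw in order, with replacement (the composition resets each draw).
P = (6/13) · (6/13) = 36/169 ≈ 0.2130.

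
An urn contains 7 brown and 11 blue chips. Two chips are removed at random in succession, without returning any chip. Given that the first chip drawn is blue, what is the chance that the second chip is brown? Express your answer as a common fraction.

After removing 1 blue, the urn has 7 brown out of 17 remaining.
P(second is brown | given) = 7/17 ≈ 0.4118.

7/17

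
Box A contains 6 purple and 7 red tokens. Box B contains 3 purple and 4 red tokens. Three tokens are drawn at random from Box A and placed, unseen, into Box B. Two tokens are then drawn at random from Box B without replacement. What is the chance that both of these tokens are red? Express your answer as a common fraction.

Condition on how many of the transferred tokens are red (from Box A: 7 red of 13; then Box B has 10 total).
  0 red: C(7,0)C(6,3)/C(13,3) = 10/143; then P = C(4,2)/C(10,2) = 2/15
  1 red: C(7,1)C(6,2)/C(13,3) = 105/286; then P = C(5,2)/C(10,2) = 2/9
  2 red: C(7,2)C(6,1)/C(13,3) = 63/143; then P = C(6,2)/C(10,2) = 1/3
  3 red: C(7,3)C(6,0)/C(13,3) = 35/286; then P = C(7,2)/C(10,2) = 7/15
P(both red) = 23/78 ≈ 0.2949.

23/78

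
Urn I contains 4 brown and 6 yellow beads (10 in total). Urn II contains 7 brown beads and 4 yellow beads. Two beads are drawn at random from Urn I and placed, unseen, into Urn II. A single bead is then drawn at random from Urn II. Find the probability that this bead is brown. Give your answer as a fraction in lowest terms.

Condition on how many of the transferred beads are brown (from Urn I: 4 brown of 10; then Urn II has 13 total).
  0 brown: C(4,0)C(6,2)/C(10,2) = 1/3; then P = 7/13
  1 brown: C(4,1)C(6,1)/C(10,2) = 8/15; then P = 8/13
  2 brown: C(4,2)C(6,0)/C(10,2) = 2/15; then P = 9/13
P(brown from Urn II) = 3/5 ≈ 0.6000.

3/5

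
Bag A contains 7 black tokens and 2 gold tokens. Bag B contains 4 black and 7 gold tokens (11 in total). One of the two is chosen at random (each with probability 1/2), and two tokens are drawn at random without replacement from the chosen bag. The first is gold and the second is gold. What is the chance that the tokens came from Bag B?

P(E | Bag A) = 1/36; P(E | Bag B) = 21/55.
P(E) = 1/2·1/36 + 1/2·21/55 = 811/3960.
By Bayes' rule, P(Bag B | E) = 21/110 / 811/3960 = 756/811 ≈ 0.9322.

756/811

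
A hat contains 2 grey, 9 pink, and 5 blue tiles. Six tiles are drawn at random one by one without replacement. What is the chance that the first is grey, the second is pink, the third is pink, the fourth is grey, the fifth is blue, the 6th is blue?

1/2002

Multiply the conditional probability of each draw in order, without replacement, so each draw removes one from its color and from the total.
P = (2/16) · (9/15) · (8/14) · (1/13) · (5/12) · (4/11) = 1/2002 ≈ 0.0005.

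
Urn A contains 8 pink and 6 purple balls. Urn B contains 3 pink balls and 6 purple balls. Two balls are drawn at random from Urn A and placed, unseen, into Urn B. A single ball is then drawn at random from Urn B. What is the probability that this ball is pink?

Condition on how many of the transferred balls are pink (from Urn A: 8 pink of 14; then Urn B has 11 total).
  0 pink: C(8,0)C(6,2)/C(14,2) = 15/91; then P = 3/11
  1 pink: C(8,1)C(6,1)/C(14,2) = 48/91; then P = 4/11
  2 pink: C(8,2)C(6,0)/C(14,2) = 4/13; then P = 5/11
P(pink from Urn B) = 29/77 ≈ 0.3766.

29/77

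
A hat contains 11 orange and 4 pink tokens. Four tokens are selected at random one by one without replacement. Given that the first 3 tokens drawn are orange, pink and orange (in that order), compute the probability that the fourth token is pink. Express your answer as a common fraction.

After removing 2 orange, 1 pink, the hat has 3 pink out of 12 remaining.
P(fourth is pink | given) = 3/12 = 1/4 ≈ 0.2500.

1/4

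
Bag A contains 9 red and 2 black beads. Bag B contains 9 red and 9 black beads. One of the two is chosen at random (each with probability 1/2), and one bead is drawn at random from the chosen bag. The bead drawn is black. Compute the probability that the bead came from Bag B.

P(black | Bag A) = 2/11; P(black | Bag B) = 1/2.
P(black) = 1/2·2/11 + 1/2·1/2 = 15/44.
By Bayes' rule, P(Bag B | black) = 1/4 / 15/44 = 11/15 ≈ 0.7333.

11/15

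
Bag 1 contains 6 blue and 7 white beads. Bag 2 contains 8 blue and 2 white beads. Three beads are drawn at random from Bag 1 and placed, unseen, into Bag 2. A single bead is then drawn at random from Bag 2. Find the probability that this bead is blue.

122/169

Condition on how many of the transferred beads are blue (from Bag 1: 6 blue of 13; then Bag 2 has 13 total).
  0 blue: C(6,0)C(7,3)/C(13,3) = 35/286; then P = 8/13
  1 blue: C(6,1)C(7,2)/C(13,3) = 63/143; then P = 9/13
  2 blue: C(6,2)C(7,1)/C(13,3) = 105/286; then P = 10/13
  3 blue: C(6,3)C(7,0)/C(13,3) = 10/143; then P = 11/13
P(blue from Bag 2) = 122/169 ≈ 0.7219.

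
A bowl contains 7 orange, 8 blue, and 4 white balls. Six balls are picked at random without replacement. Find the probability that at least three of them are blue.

Sum the hypergeometric tail for j = 3,…,6 blue balls.
Favorable = C(8,3)·C(11,3) + C(8,4)·C(11,2) + C(8,5)·C(11,1) + C(8,6)·C(11,0) = 13734; total = C(19,6) = 27132.
P = 13734/27132 = 327/646 ≈ 0.5062.

327/646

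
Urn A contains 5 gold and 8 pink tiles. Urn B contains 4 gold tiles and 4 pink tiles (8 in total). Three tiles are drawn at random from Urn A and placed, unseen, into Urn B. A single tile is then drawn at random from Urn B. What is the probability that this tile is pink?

76/143

Condition on how many of the transferred tiles are pink (from Urn A: 8 pink of 13; then Urn B has 11 total).
  0 pink: C(8,0)C(5,3)/C(13,3) = 5/143; then P = 4/11
  1 pink: C(8,1)C(5,2)/C(13,3) = 40/143; then P = 5/11
  2 pink: C(8,2)C(5,1)/C(13,3) = 70/143; then P = 6/11
  3 pink: C(8,3)C(5,0)/C(13,3) = 28/143; then P = 7/11
P(pink from Urn B) = 76/143 ≈ 0.5315.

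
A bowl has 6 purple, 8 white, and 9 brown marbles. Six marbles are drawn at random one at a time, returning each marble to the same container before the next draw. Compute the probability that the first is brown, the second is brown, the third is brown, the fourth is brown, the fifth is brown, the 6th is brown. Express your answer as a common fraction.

531441/148035889

Multiply the conditional probability of each draw in order, with replacement (the composition resets each draw).
P = (9/23) · (9/23) · (9/23) · (9/23) · (9/23) · (9/23) = 531441/148035889 ≈ 0.0036.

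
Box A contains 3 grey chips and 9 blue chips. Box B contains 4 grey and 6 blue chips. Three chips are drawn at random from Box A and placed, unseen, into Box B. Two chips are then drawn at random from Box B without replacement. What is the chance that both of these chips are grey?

67/572

Condition on how many of the transferred chips are grey (from Box A: 3 grey of 12; then Box B has 13 total).
  0 grey: C(3,0)C(9,3)/C(12,3) = 21/55; then P = C(4,2)/C(13,2) = 1/13
  1 grey: C(3,1)C(9,2)/C(12,3) = 27/55; then P = C(5,2)/C(13,2) = 5/39
  2 grey: C(3,2)C(9,1)/C(12,3) = 27/220; then P = C(6,2)/C(13,2) = 5/26
  3 grey: C(3,3)C(9,0)/C(12,3) = 1/220; then P = C(7,2)/C(13,2) = 7/26
P(both grey) = 67/572 ≈ 0.1171.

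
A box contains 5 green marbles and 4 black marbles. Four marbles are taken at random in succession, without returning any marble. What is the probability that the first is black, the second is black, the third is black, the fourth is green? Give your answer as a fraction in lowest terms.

Multiply the conditional probability of each draw in order, without replacement, so each draw removes one from its color and from the total.
P = (4/9) · (3/8) · (2/7) · (5/6) = 5/126 ≈ 0.0397.

5/126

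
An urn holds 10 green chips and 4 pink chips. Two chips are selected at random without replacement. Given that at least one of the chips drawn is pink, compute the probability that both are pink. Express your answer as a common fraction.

P(both pink) = C(4,2)/C(14,2) = 6/91; P(at least one pink) = 1 − C(10,2)/C(14,2) = 46/91.
Since 'both pink' ⊆ 'at least one pink', P(both | at least one) = 6/91 / 46/91 = 3/23 ≈ 0.1304.

3/23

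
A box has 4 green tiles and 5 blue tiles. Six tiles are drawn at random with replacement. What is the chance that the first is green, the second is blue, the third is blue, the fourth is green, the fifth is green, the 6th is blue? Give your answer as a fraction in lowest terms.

8000/531441

Multiply the conditional probability of each draw in order, with replacement (the composition resets each draw).
P = (4/9) · (5/9) · (5/9) · (4/9) · (4/9) · (5/9) = 8000/531441 ≈ 0.0151.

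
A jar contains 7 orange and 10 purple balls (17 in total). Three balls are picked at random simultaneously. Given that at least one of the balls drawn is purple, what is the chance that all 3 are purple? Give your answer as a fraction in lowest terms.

P(all 3 purple) = C(10,3)/C(17,3) = 3/17; P(at least one purple) = 1 − C(7,3)/C(17,3) = 129/136.
Since 'all 3 purple' ⊆ 'at least one purple', P(all 3 | at least one) = 3/17 / 129/136 = 8/43 ≈ 0.1860.

8/43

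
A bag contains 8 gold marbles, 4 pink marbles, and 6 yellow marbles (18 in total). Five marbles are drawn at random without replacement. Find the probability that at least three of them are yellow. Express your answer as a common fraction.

Sum the hypergeometric tail for j = 3,…,5 yellow marbles.
Favorable = C(6,3)·C(12,2) + C(6,4)·C(12,1) + C(6,5)·C(12,0) = 1506; total = C(18,5) = 8568.
P = 1506/8568 = 251/1428 ≈ 0.1758.

251/1428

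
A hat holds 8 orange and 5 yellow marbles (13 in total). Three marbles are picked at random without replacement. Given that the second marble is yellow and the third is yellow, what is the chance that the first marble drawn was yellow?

3/11

P(first=yellow and the second marble is yellow and the third is yellow) = (5/13)·(4/12)·(3/11) = 5/143.
P(E) = Σ over first color = 40/429 + 5/143 = 5/39.
By Bayes, P(first=yellow | E) = 5/143 / 5/39 = 3/11 ≈ 0.2727.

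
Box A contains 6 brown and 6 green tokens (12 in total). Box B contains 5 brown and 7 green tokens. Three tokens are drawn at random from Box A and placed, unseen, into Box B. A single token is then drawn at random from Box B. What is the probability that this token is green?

Condition on how many of the transferred tokens are green (from Box A: 6 green of 12; then Box B has 15 total).
  0 green: C(6,0)C(6,3)/C(12,3) = 1/11; then P = 7/15
  1 green: C(6,1)C(6,2)/C(12,3) = 9/22; then P = 8/15
  2 green: C(6,2)C(6,1)/C(12,3) = 9/22; then P = 9/15
  3 green: C(6,3)C(6,0)/C(12,3) = 1/11; then P = 10/15
P(green from Box B) = 17/30 ≈ 0.5667.

17/30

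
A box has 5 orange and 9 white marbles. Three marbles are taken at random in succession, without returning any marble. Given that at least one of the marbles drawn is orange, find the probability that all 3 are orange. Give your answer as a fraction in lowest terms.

1/28

P(all 3 orange) = C(5,3)/C(14,3) = 5/182; P(at least one orange) = 1 − C(9,3)/C(14,3) = 10/13.
Since 'all 3 orange' ⊆ 'at least one orange', P(all 3 | at least one) = 5/182 / 10/13 = 1/28 ≈ 0.0357.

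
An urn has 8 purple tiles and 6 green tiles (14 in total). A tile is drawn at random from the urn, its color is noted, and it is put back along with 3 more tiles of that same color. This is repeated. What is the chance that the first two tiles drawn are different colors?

Either purple then green, or green then purple; after the first draw the total is 17.
P = (8/14)·(6/17) + (6/14)·(8/17) = 48/119 ≈ 0.4034.

48/119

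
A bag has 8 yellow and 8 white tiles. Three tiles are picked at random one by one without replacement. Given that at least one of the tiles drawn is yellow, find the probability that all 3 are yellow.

P(all 3 yellow) = C(8,3)/C(16,3) = 1/10; P(at least one yellow) = 1 − C(8,3)/C(16,3) = 9/10.
Since 'all 3 yellow' ⊆ 'at least one yellow', P(all 3 | at least one) = 1/10 / 9/10 = 1/9 ≈ 0.1111.

1/9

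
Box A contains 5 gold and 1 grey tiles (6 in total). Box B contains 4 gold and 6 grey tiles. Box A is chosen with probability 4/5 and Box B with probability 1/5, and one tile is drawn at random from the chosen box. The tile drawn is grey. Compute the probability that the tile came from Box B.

P(grey | Box A) = 1/6; P(grey | Box B) = 3/5.
P(grey) = 4/5·1/6 + 1/5·3/5 = 19/75.
By Bayes' rule, P(Box B | grey) = 3/25 / 19/75 = 9/19 ≈ 0.4737.

9/19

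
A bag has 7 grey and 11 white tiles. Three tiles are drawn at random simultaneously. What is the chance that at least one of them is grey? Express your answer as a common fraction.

217/272

Use the complement: P(at least one grey) = 1 − P(no grey).
P(none) = C(11,3)/C(18,3) = 165/816.
So P = 1 − 165/816 = 217/272 ≈ 0.7978.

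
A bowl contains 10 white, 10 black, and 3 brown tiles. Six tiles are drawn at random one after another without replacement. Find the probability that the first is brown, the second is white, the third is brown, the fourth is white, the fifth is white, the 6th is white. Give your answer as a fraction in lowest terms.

2/4807

Multiply the conditional probability of each draw in order, without replacement, so each draw removes one from its color and from the total.
P = (3/23) · (10/22) · (2/21) · (9/20) · (8/19) · (7/18) = 2/4807 ≈ 0.0004.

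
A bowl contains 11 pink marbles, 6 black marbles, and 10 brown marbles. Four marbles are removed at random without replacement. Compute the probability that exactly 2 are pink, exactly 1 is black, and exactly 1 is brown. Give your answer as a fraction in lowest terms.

Unordered draws without replacement: count favorable combinations over C(27,4).
Favorable = C(11,2) · C(6,1) · C(10,1) = 3300; total = C(27,4) = 17550.
P = 3300/17550 = 22/117 ≈ 0.1880.

22/117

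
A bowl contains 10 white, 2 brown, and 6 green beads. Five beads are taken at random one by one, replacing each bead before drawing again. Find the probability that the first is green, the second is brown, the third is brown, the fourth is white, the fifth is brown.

Multiply the conditional probability of each draw in order, with replacement (the composition resets each draw).
P = (6/18) · (2/18) · (2/18) · (10/18) · (2/18) = 5/19683 ≈ 0.0003.

5/19683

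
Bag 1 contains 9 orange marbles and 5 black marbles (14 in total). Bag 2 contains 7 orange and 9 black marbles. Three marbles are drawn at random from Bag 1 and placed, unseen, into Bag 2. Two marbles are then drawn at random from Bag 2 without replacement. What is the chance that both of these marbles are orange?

Condition on how many of the transferred marbles are orange (from Bag 1: 9 orange of 14; then Bag 2 has 19 total).
  0 orange: C(9,0)C(5,3)/C(14,3) = 5/182; then P = C(7,2)/C(19,2) = 7/57
  1 orange: C(9,1)C(5,2)/C(14,3) = 45/182; then P = C(8,2)/C(19,2) = 28/171
  2 orange: C(9,2)C(5,1)/C(14,3) = 45/91; then P = C(9,2)/C(19,2) = 4/19
  3 orange: C(9,3)C(5,0)/C(14,3) = 3/13; then P = C(10,2)/C(19,2) = 5/19
P(both orange) = 2165/10374 ≈ 0.2087.

2165/10374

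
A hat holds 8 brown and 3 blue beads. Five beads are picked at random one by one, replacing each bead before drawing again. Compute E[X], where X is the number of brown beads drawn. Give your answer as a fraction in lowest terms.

By linearity of expectation, E[X] = Σ P(draw i is brown); each independent draw has P(brown) = 8/11.
E[X] = 5 · 8/11 = 40/11 ≈ 3.6364.

40/11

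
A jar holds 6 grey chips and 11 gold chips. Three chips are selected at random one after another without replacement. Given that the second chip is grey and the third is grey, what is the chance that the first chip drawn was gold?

11/15

P(first=gold and the second chip is grey and the third is grey) = (11/17)·(6/16)·(5/15) = 11/136.
P(E) = Σ over first color = 1/34 + 11/136 = 15/136.
By Bayes, P(first=gold | E) = 11/136 / 15/136 = 11/15 ≈ 0.7333.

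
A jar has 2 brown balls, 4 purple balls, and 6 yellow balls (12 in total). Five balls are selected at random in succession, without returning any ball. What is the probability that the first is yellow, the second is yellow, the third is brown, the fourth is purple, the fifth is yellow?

Multiply the conditional probability of each draw in order, without replacement, so each draw removes one from its color and from the total.
P = (6/12) · (5/11) · (2/10) · (4/9) · (4/8) = 1/99 ≈ 0.0101.

1/99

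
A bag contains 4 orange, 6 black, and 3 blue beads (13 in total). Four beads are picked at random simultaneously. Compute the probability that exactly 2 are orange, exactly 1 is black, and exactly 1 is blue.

Unordered draws without replacement: count favorable combinations over C(13,4).
Favorable = C(4,2) · C(6,1) · C(3,1) = 108; total = C(13,4) = 715.
P = 108/715 = 108/715 ≈ 0.1510.

108/715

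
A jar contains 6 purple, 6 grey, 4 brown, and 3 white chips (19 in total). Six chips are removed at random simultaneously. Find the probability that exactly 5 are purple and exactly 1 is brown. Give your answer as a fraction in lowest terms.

2/2261

Unordered draws without replacement: count favorable combinations over C(19,6).
Favorable = C(6,5) · C(6,0) · C(4,1) · C(3,0) = 24; total = C(19,6) = 27132.
P = 24/27132 = 2/2261 ≈ 0.0009.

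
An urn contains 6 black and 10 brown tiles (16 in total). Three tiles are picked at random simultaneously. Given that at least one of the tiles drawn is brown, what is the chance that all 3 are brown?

P(all 3 brown) = C(10,3)/C(16,3) = 3/14; P(at least one brown) = 1 − C(6,3)/C(16,3) = 27/28.
Since 'all 3 brown' ⊆ 'at least one brown', P(all 3 | at least one) = 3/14 / 27/28 = 2/9 ≈ 0.2222.

2/9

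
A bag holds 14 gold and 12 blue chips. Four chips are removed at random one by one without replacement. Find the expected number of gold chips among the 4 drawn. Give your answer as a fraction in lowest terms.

By linearity of expectation, E[X] = Σ P(draw i is gold); by symmetry each draw (even without replacement) has P(gold) = 14/26.
E[X] = 4 · 14/26 = 28/13 ≈ 2.1538.

28/13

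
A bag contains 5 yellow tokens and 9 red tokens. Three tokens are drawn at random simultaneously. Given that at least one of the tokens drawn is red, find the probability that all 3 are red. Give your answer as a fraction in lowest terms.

14/59

P(all 3 red) = C(9,3)/C(14,3) = 3/13; P(at least one red) = 1 − C(5,3)/C(14,3) = 177/182.
Since 'all 3 red' ⊆ 'at least one red', P(all 3 | at least one) = 3/13 / 177/182 = 14/59 ≈ 0.2373.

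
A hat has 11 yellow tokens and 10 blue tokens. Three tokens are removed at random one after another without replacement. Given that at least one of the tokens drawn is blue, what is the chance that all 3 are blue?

P(all 3 blue) = C(10,3)/C(21,3) = 12/133; P(at least one blue) = 1 − C(11,3)/C(21,3) = 233/266.
Since 'all 3 blue' ⊆ 'at least one blue', P(all 3 | at least one) = 12/133 / 233/266 = 24/233 ≈ 0.1030.

24/233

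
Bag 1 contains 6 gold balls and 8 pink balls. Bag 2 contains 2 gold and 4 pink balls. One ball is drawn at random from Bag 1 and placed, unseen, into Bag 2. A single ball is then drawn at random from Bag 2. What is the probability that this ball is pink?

Condition on how many of the transferred balls are pink (from Bag 1: 8 pink of 14; then Bag 2 has 7 total).
  0 pink: C(8,0)C(6,1)/C(14,1) = 3/7; then P = 4/7
  1 pink: C(8,1)C(6,0)/C(14,1) = 4/7; then P = 5/7
P(pink from Bag 2) = 32/49 ≈ 0.6531.

32/49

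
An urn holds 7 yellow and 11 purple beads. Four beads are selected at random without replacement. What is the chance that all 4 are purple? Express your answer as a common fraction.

Unordered draws without replacement: count favorable combinations over C(18,4).
Favorable = C(7,0) · C(11,4) = 330; total = C(18,4) = 3060.
P = 330/3060 = 11/102 ≈ 0.1078.

11/102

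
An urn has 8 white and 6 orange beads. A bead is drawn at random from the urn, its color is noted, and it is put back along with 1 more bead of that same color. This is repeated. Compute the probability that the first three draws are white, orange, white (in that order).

Track the composition after each reinforcement of +1.
P = (8/14) · (6/15) · (9/16) = 9/70 ≈ 0.1286.

9/70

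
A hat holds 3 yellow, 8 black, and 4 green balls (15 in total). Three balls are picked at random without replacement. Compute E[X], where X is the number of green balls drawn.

4/5

By linearity of expectation, E[X] = Σ P(draw i is green); by symmetry each draw (even without replacement) has P(green) = 4/15.
E[X] = 3 · 4/15 = 4/5 ≈ 0.8000.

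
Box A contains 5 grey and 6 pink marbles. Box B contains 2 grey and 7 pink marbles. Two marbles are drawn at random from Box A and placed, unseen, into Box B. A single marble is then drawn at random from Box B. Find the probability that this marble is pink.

Condition on how many of the transferred marbles are pink (from Box A: 6 pink of 11; then Box B has 11 total).
  0 pink: C(6,0)C(5,2)/C(11,2) = 2/11; then P = 7/11
  1 pink: C(6,1)C(5,1)/C(11,2) = 6/11; then P = 8/11
  2 pink: C(6,2)C(5,0)/C(11,2) = 3/11; then P = 9/11
P(pink from Box B) = 89/121 ≈ 0.7355.

89/121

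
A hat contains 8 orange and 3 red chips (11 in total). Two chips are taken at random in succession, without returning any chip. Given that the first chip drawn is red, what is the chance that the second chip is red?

After removing 1 red, the hat has 2 red out of 10 remaining.
P(second is red | given) = 2/10 = 1/5 ≈ 0.2000.

1/5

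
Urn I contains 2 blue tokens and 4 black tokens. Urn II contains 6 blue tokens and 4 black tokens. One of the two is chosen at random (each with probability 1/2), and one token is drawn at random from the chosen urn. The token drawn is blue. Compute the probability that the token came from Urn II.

P(blue | Urn I) = 1/3; P(blue | Urn II) = 3/5.
P(blue) = 1/2·1/3 + 1/2·3/5 = 7/15.
By Bayes' rule, P(Urn II | blue) = 3/10 / 7/15 = 9/14 ≈ 0.6429.

9/14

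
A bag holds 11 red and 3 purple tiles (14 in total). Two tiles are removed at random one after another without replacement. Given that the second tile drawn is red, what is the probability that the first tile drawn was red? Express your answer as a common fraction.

10/13

P(first=red and the second tile drawn is red) = (11/14)·(10/13) = 55/91.
P(the second tile drawn is red) = Σ over first color = 55/91 + 33/182 = 11/14.
By Bayes, P(first=red | the second tile drawn is red) = 55/91 / 11/14 = 10/13 ≈ 0.7692.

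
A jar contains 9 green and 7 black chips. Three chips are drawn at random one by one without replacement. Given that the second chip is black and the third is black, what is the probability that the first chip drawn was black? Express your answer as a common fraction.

P(first=black and the second chip is black and the third is black) = (7/16)·(6/15)·(5/14) = 1/16.
P(E) = Σ over first color = 9/80 + 1/16 = 7/40.
By Bayes, P(first=black | E) = 1/16 / 7/40 = 5/14 ≈ 0.3571.

5/14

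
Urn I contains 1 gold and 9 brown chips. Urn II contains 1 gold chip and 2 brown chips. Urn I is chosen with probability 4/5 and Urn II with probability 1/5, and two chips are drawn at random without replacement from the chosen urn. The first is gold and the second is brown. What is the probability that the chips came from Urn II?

5/11

P(E | Urn I) = 1/10; P(E | Urn II) = 1/3.
P(E) = 4/5·1/10 + 1/5·1/3 = 11/75.
By Bayes' rule, P(Urn II | E) = 1/15 / 11/75 = 5/11 ≈ 0.4545.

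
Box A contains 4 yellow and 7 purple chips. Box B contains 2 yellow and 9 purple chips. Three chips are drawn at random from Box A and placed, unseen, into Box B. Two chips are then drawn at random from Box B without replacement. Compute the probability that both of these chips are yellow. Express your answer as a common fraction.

Condition on how many of the transferred chips are yellow (from Box A: 4 yellow of 11; then Box B has 14 total).
  0 yellow: C(4,0)C(7,3)/C(11,3) = 7/33; then P = C(2,2)/C(14,2) = 1/91
  1 yellow: C(4,1)C(7,2)/C(11,3) = 28/55; then P = C(3,2)/C(14,2) = 3/91
  2 yellow: C(4,2)C(7,1)/C(11,3) = 14/55; then P = C(4,2)/C(14,2) = 6/91
  3 yellow: C(4,3)C(7,0)/C(11,3) = 4/165; then P = C(5,2)/C(14,2) = 10/91
P(both yellow) = 193/5005 ≈ 0.0386.

193/5005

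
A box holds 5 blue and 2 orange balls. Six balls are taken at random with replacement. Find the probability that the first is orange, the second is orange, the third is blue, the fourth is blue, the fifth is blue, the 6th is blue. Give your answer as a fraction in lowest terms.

Multiply the conditional probability of each draw in order, with replacement (the composition resets each draw).
P = (2/7) · (2/7) · (5/7) · (5/7) · (5/7) · (5/7) = 2500/117649 ≈ 0.0212.

2500/117649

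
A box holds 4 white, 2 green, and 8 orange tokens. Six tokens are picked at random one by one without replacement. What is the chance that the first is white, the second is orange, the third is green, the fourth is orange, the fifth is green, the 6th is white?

4/6435

Multiply the conditional probability of each draw in order, without replacement, so each draw removes one from its color and from the total.
P = (4/14) · (8/13) · (2/12) · (7/11) · (1/10) · (3/9) = 4/6435 ≈ 0.0006.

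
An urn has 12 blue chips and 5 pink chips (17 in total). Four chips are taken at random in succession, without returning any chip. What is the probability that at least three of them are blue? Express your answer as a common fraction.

Sum the hypergeometric tail for j = 3,…,4 blue chips.
Favorable = C(12,3)·C(5,1) + C(12,4)·C(5,0) = 1595; total = C(17,4) = 2380.
P = 1595/2380 = 319/476 ≈ 0.6702.

319/476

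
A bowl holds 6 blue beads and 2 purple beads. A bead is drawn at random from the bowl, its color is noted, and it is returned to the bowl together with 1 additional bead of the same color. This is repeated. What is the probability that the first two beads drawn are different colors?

Either blue then purple, or purple then blue; after the first draw the total is 9.
P = (6/8)·(2/9) + (2/8)·(6/9) = 1/3 ≈ 0.3333.

1/3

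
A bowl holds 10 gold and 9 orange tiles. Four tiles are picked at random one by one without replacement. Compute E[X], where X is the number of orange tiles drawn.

36/19

By linearity of expectation, E[X] = Σ P(draw i is orange); by symmetry each draw (even without replacement) has P(orange) = 9/19.
E[X] = 4 · 9/19 = 36/19 ≈ 1.8947.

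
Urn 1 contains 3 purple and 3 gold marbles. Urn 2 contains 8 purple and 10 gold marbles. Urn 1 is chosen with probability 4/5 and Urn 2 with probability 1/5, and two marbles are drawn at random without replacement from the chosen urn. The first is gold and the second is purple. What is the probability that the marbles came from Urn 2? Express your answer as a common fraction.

100/559

P(E | Urn 1) = 3/10; P(E | Urn 2) = 40/153.
P(E) = 4/5·3/10 + 1/5·40/153 = 1118/3825.
By Bayes' rule, P(Urn 2 | E) = 8/153 / 1118/3825 = 100/559 ≈ 0.1789.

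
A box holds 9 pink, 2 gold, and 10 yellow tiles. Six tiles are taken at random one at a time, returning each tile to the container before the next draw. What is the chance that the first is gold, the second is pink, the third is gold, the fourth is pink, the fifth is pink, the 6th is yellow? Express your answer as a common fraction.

40/117649

Multiply the conditional probability of each draw in order, with replacement (the composition resets each draw).
P = (2/21) · (9/21) · (2/21) · (9/21) · (9/21) · (10/21) = 40/117649 ≈ 0.0003.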